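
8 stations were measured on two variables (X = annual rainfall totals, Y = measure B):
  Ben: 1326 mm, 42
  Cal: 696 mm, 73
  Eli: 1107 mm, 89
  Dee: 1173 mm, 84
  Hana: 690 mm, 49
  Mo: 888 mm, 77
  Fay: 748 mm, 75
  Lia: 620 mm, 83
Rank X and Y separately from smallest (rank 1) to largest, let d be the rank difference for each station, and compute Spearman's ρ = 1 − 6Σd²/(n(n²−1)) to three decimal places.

0.071

Ranks of variable 1: 8, 3, 6, 7, 2, 5, 4, 1
Ranks of variable 2: 1, 3, 8, 7, 2, 5, 4, 6
d = r₁ − r₂: 7, 0, -2, 0, 0, 0, 0, -5
d²: 49, 0, 4, 0, 0, 0, 0, 25; Σd² = 78
ρ = 1 − 6·78/(8·63) = 1 − 468/504 = 0.071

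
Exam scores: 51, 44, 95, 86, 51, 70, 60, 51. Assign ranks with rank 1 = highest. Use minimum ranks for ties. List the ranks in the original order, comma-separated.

5, 8, 1, 2, 5, 3, 4, 5

Sorted (descending): 95, 86, 70, 60, 51, 51, 51, 44
The 3 values of 51 occupy positions 5–7 → each gets rank 5.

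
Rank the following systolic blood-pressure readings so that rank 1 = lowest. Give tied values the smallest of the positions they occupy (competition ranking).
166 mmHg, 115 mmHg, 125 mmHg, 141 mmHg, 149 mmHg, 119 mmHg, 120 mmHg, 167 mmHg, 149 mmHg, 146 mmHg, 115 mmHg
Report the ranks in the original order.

10, 1, 5, 6, 8, 3, 4, 11, 8, 7, 1

Sorted (ascending): 115, 115, 119, 120, 125, 141, 146, 149, 149, 166, 167
The 2 values of 115 occupy positions 1–2 → each gets rank 1.
The 2 values of 149 occupy positions 8–9 → each gets rank 8.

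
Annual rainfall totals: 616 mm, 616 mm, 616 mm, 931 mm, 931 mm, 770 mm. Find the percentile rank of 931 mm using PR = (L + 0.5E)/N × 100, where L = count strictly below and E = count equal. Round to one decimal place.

N = 6.
Strictly below 931: 4. Equal to 931: 2.
PR = (4 + 0.5·2)/6 × 100 = 83.3

83.3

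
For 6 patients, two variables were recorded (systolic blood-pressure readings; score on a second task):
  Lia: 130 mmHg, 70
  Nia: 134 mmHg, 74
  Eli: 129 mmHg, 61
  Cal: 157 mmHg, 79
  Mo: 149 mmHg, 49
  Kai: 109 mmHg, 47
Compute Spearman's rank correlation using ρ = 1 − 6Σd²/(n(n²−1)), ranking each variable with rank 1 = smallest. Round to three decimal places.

Ranks of variable 1: 3, 4, 2, 6, 5, 1
Ranks of variable 2: 4, 5, 3, 6, 2, 1
d = r₁ − r₂: -1, -1, -1, 0, 3, 0
d²: 1, 1, 1, 0, 9, 0; Σd² = 12
ρ = 1 − 6·12/(6·35) = 1 − 72/210 = 0.657

0.657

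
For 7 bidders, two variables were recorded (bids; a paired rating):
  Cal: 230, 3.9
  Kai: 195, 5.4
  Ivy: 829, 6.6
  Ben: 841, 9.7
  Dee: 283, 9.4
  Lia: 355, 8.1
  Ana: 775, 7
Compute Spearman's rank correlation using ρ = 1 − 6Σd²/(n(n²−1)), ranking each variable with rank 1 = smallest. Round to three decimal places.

Ranks of variable 1: 2, 1, 6, 7, 3, 4, 5
Ranks of variable 2: 1, 2, 3, 7, 6, 5, 4
d = r₁ − r₂: 1, -1, 3, 0, -3, -1, 1
d²: 1, 1, 9, 0, 9, 1, 1; Σd² = 22
ρ = 1 − 6·22/(7·48) = 1 − 132/336 = 0.607

0.607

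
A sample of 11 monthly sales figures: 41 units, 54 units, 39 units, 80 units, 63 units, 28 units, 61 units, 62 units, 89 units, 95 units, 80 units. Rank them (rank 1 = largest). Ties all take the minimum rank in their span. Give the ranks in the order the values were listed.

9, 8, 10, 3, 5, 11, 7, 6, 2, 1, 3

Sorted (descending): 95, 89, 80, 80, 63, 62, 61, 54, 41, 39, 28
The 2 values of 80 occupy positions 3–4 → each gets rank 3.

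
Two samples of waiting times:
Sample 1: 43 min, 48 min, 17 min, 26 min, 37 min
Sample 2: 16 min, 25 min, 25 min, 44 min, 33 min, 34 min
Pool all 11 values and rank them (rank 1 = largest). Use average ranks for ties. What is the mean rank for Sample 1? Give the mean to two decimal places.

Sorted (descending): 48, 44, 43, 37, 34, 33, 26, 25, 25, 17, 16
The 2 values of 25 occupy positions 8–9 → average rank (8+9)/2 = 8.5.
Sample 1 values → pooled ranks: 43→3, 48→1, 17→10, 26→7, 37→4
Mean rank = (3 + 1 + 10 + 7 + 4) / 5 = 5.00

5.00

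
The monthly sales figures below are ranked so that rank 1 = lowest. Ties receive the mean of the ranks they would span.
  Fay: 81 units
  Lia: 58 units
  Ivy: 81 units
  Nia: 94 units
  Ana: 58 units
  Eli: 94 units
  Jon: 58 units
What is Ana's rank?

2

Sorted (ascending): 58, 58, 58, 81, 81, 94, 94
The 3 values of 58 occupy positions 1–3 → average rank 2.
The 2 values of 81 occupy positions 4–5 → average rank (4+5)/2 = 4.5.
The 2 values of 94 occupy positions 6–7 → average rank (6+7)/2 = 6.5.
Ana has value 58 units → rank 2.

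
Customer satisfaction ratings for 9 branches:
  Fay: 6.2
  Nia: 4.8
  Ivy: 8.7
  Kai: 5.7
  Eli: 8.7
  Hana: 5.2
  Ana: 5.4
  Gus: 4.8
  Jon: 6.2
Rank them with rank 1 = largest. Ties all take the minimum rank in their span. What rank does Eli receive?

1

Sorted (descending): 8.7, 8.7, 6.2, 6.2, 5.7, 5.4, 5.2, 4.8, 4.8
The 2 values of 8.7 occupy positions 1–2 → each gets rank 1.
The 2 values of 6.2 occupy positions 3–4 → each gets rank 3.
The 2 values of 4.8 occupy positions 8–9 → each gets rank 8.
Eli has value 8.7 → rank 1.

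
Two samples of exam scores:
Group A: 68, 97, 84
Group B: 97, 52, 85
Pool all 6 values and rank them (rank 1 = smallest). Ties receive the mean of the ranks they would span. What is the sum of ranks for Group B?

Sorted (ascending): 52, 68, 84, 85, 97, 97
The 2 values of 97 occupy positions 5–6 → average rank (5+6)/2 = 5.5.
Group B values → pooled ranks: 97→5.5, 52→1, 85→4
Rank sum = 5.5 + 1 + 4 = 10.5

10.5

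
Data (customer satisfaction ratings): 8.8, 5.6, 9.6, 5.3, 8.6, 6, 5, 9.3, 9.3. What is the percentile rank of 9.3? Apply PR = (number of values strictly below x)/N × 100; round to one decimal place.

N = 9.
Strictly below 9.3: 6. Equal to 9.3: 2.
PR = 6/9 × 100 = 66.7

66.7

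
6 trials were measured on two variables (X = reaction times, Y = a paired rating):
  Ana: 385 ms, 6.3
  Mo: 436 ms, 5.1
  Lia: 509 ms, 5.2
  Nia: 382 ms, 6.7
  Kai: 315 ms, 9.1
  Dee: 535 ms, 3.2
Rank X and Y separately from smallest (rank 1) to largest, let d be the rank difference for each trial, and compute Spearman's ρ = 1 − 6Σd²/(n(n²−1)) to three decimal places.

-0.943

Ranks of variable 1: 3, 4, 5, 2, 1, 6
Ranks of variable 2: 4, 2, 3, 5, 6, 1
d = r₁ − r₂: -1, 2, 2, -3, -5, 5
d²: 1, 4, 4, 9, 25, 25; Σd² = 68
ρ = 1 − 6·68/(6·35) = 1 − 408/210 = -0.943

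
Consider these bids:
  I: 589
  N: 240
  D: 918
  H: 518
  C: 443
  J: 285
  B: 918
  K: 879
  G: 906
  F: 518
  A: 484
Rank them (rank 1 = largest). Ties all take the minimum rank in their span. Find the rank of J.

10

Sorted (descending): 918, 918, 906, 879, 589, 518, 518, 484, 443, 285, 240
The 2 values of 918 occupy positions 1–2 → each gets rank 1.
The 2 values of 518 occupy positions 6–7 → each gets rank 6.
J has value 285 → rank 10.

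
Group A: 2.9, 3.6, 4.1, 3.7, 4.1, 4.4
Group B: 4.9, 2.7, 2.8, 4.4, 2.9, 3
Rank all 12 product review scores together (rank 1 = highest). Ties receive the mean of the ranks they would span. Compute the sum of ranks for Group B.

44

Sorted (descending): 4.9, 4.4, 4.4, 4.1, 4.1, 3.7, 3.6, 3, 2.9, 2.9, 2.8, 2.7
The 2 values of 4.4 occupy positions 2–3 → average rank (2+3)/2 = 2.5.
The 2 values of 4.1 occupy positions 4–5 → average rank (4+5)/2 = 4.5.
The 2 values of 2.9 occupy positions 9–10 → average rank (9+10)/2 = 9.5.
Group B values → pooled ranks: 4.9→1, 2.7→12, 2.8→11, 4.4→2.5, 2.9→9.5, 3→8
Rank sum = 1 + 12 + 11 + 2.5 + 9.5 + 8 = 44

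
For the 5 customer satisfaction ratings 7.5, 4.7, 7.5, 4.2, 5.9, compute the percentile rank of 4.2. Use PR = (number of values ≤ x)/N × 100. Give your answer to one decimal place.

20.0

N = 5.
Strictly below 4.2: 0. Equal to 4.2: 1.
PR = 1/5 × 100 = 20.0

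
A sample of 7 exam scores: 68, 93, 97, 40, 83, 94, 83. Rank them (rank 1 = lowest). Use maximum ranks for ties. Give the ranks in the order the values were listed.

2, 5, 7, 1, 4, 6, 4

Sorted (ascending): 40, 68, 83, 83, 93, 94, 97
The 2 values of 83 occupy positions 3–4 → each gets rank 4.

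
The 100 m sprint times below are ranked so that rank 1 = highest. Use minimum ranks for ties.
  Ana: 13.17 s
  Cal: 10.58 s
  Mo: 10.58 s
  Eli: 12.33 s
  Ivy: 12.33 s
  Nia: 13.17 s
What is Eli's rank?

3

Sorted (descending): 13.17, 13.17, 12.33, 12.33, 10.58, 10.58
The 2 values of 13.17 occupy positions 1–2 → each gets rank 1.
The 2 values of 12.33 occupy positions 3–4 → each gets rank 3.
The 2 values of 10.58 occupy positions 5–6 → each gets rank 5.
Eli has value 12.33 s → rank 3.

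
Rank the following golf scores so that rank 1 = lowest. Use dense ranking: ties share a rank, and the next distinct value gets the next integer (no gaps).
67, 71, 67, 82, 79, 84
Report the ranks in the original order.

1, 2, 1, 4, 3, 5

Sorted (ascending): 67, 67, 71, 79, 82, 84
The 2 values of 67 share dense rank 1.
Remaining distinct values take the next consecutive integers.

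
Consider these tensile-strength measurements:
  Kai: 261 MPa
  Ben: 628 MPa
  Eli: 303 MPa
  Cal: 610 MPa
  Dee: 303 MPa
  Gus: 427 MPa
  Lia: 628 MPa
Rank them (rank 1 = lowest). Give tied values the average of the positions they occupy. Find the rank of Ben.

6.5

Sorted (ascending): 261, 303, 303, 427, 610, 628, 628
The 2 values of 303 occupy positions 2–3 → average rank (2+3)/2 = 2.5.
The 2 values of 628 occupy positions 6–7 → average rank (6+7)/2 = 6.5.
Ben has value 628 MPa → rank 6.5.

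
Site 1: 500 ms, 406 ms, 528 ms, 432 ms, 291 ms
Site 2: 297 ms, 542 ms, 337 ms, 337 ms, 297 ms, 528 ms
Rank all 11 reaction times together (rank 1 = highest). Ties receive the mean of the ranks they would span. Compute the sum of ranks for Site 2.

Sorted (descending): 542, 528, 528, 500, 432, 406, 337, 337, 297, 297, 291
The 2 values of 528 occupy positions 2–3 → average rank (2+3)/2 = 2.5.
The 2 values of 337 occupy positions 7–8 → average rank (7+8)/2 = 7.5.
The 2 values of 297 occupy positions 9–10 → average rank (9+10)/2 = 9.5.
Site 2 values → pooled ranks: 297→9.5, 542→1, 337→7.5, 337→7.5, 297→9.5, 528→2.5
Rank sum = 9.5 + 1 + 7.5 + 7.5 + 9.5 + 2.5 = 37.5

37.5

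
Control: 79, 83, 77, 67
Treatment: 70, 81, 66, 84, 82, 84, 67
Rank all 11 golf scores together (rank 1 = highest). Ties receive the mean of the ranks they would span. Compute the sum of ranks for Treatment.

40.5

Sorted (descending): 84, 84, 83, 82, 81, 79, 77, 70, 67, 67, 66
The 2 values of 84 occupy positions 1–2 → average rank (1+2)/2 = 1.5.
The 2 values of 67 occupy positions 9–10 → average rank (9+10)/2 = 9.5.
Treatment values → pooled ranks: 70→8, 81→5, 66→11, 84→1.5, 82→4, 84→1.5, 67→9.5
Rank sum = 8 + 5 + 11 + 1.5 + 4 + 1.5 + 9.5 = 40.5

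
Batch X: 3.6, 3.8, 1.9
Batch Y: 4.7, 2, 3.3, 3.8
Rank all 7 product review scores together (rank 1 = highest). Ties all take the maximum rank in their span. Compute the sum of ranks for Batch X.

14

Sorted (descending): 4.7, 3.8, 3.8, 3.6, 3.3, 2, 1.9
The 2 values of 3.8 occupy positions 2–3 → each gets rank 3.
Batch X values → pooled ranks: 3.6→4, 3.8→3, 1.9→7
Rank sum = 4 + 3 + 7 = 14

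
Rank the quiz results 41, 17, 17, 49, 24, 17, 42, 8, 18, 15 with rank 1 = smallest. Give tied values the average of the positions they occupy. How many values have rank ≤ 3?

Sorted (ascending): 8, 15, 17, 17, 17, 18, 24, 41, 42, 49
The 3 values of 17 occupy positions 3–5 → average rank 4.
Ranks ≤ 3: {1, 2} → 2 values.

2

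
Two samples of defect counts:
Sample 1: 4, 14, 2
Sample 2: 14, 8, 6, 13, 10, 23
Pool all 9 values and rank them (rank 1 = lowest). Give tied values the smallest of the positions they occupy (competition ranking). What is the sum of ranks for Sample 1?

10

Sorted (ascending): 2, 4, 6, 8, 10, 13, 14, 14, 23
The 2 values of 14 occupy positions 7–8 → each gets rank 7.
Sample 1 values → pooled ranks: 4→2, 14→7, 2→1
Rank sum = 2 + 7 + 1 = 10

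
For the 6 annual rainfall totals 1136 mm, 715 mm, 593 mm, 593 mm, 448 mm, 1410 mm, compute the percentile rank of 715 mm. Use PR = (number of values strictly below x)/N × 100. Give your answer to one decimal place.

50.0

N = 6.
Strictly below 715: 3. Equal to 715: 1.
PR = 3/6 × 100 = 50.0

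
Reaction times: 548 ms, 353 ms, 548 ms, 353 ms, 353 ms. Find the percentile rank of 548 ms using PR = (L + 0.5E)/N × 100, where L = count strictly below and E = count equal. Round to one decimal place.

80.0

N = 5.
Strictly below 548: 3. Equal to 548: 2.
PR = (3 + 0.5·2)/5 × 100 = 80.0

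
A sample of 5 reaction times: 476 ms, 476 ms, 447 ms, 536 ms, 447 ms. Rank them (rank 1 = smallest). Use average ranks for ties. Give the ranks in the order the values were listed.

Sorted (ascending): 447, 447, 476, 476, 536
The 2 values of 447 occupy positions 1–2 → average rank (1+2)/2 = 1.5.
The 2 values of 476 occupy positions 3–4 → average rank (3+4)/2 = 3.5.

3.5, 3.5, 1.5, 5, 1.5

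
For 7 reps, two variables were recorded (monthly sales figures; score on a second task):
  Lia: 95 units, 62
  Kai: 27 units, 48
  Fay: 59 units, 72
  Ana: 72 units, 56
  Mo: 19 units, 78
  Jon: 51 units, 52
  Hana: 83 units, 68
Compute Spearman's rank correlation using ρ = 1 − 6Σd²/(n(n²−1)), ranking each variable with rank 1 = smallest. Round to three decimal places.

0.000

Ranks of variable 1: 7, 2, 4, 5, 1, 3, 6
Ranks of variable 2: 4, 1, 6, 3, 7, 2, 5
d = r₁ − r₂: 3, 1, -2, 2, -6, 1, 1
d²: 9, 1, 4, 4, 36, 1, 1; Σd² = 56
ρ = 1 − 6·56/(7·48) = 1 − 336/336 = 0.000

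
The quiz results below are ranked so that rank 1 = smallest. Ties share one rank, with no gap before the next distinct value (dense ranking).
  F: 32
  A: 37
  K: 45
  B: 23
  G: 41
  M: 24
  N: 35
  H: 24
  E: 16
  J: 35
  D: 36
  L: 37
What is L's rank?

7

Sorted (ascending): 16, 23, 24, 24, 32, 35, 35, 36, 37, 37, 41, 45
The 2 values of 24 share dense rank 3.
The 2 values of 35 share dense rank 5.
The 2 values of 37 share dense rank 7.
Remaining distinct values take the next consecutive integers.
L has value 37 → rank 7.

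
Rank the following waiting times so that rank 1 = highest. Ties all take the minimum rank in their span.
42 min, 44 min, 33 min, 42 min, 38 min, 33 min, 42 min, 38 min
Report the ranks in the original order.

2, 1, 7, 2, 5, 7, 2, 5

Sorted (descending): 44, 42, 42, 42, 38, 38, 33, 33
The 3 values of 42 occupy positions 2–4 → each gets rank 2.
The 2 values of 38 occupy positions 5–6 → each gets rank 5.
The 2 values of 33 occupy positions 7–8 → each gets rank 7.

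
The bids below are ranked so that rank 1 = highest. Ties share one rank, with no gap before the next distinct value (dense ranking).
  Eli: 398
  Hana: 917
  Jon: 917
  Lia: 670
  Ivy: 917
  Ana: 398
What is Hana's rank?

1

Sorted (descending): 917, 917, 917, 670, 398, 398
The 3 values of 917 share dense rank 1.
The 2 values of 398 share dense rank 3.
Remaining distinct values take the next consecutive integers.
Hana has value 917 → rank 1.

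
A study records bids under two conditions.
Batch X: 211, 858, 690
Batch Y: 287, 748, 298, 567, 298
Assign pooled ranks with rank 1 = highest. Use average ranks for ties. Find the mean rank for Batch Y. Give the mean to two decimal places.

Sorted (descending): 858, 748, 690, 567, 298, 298, 287, 211
The 2 values of 298 occupy positions 5–6 → average rank (5+6)/2 = 5.5.
Batch Y values → pooled ranks: 287→7, 748→2, 298→5.5, 567→4, 298→5.5
Mean rank = (7 + 2 + 5.5 + 4 + 5.5) / 5 = 4.80

4.80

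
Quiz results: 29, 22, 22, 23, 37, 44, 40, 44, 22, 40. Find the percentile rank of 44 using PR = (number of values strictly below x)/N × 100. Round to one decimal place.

N = 10.
Strictly below 44: 8. Equal to 44: 2.
PR = 8/10 × 100 = 80.0

80.0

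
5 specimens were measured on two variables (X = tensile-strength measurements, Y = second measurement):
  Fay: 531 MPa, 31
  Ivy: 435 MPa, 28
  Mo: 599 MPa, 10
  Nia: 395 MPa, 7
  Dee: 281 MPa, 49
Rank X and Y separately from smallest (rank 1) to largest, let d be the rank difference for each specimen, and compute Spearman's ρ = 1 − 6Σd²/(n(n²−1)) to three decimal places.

-0.300

Ranks of variable 1: 4, 3, 5, 2, 1
Ranks of variable 2: 4, 3, 2, 1, 5
d = r₁ − r₂: 0, 0, 3, 1, -4
d²: 0, 0, 9, 1, 16; Σd² = 26
ρ = 1 − 6·26/(5·24) = 1 − 156/120 = -0.300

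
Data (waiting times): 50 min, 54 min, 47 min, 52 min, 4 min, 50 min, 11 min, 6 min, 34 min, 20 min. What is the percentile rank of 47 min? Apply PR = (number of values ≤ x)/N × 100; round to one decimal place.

N = 10.
Strictly below 47: 5. Equal to 47: 1.
PR = 6/10 × 100 = 60.0

60.0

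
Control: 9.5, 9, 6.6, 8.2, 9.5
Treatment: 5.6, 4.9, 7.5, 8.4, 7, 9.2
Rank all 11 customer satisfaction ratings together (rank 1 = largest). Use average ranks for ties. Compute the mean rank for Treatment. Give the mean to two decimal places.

7.33

Sorted (descending): 9.5, 9.5, 9.2, 9, 8.4, 8.2, 7.5, 7, 6.6, 5.6, 4.9
The 2 values of 9.5 occupy positions 1–2 → average rank (1+2)/2 = 1.5.
Treatment values → pooled ranks: 5.6→10, 4.9→11, 7.5→7, 8.4→5, 7→8, 9.2→3
Mean rank = (10 + 11 + 7 + 5 + 8 + 3) / 6 = 7.33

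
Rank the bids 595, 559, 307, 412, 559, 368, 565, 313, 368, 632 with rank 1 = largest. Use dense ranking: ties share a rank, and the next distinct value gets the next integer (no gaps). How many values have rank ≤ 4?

Sorted (descending): 632, 595, 565, 559, 559, 412, 368, 368, 313, 307
The 2 values of 559 share dense rank 4.
The 2 values of 368 share dense rank 6.
Remaining distinct values take the next consecutive integers.
Ranks ≤ 4: {1, 2, 3, 4, 4} → 5 values.

5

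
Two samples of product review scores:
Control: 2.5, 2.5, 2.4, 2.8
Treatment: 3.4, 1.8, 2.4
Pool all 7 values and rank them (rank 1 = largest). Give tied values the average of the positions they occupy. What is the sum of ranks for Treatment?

13.5

Sorted (descending): 3.4, 2.8, 2.5, 2.5, 2.4, 2.4, 1.8
The 2 values of 2.5 occupy positions 3–4 → average rank (3+4)/2 = 3.5.
The 2 values of 2.4 occupy positions 5–6 → average rank (5+6)/2 = 5.5.
Treatment values → pooled ranks: 3.4→1, 1.8→7, 2.4→5.5
Rank sum = 1 + 7 + 5.5 = 13.5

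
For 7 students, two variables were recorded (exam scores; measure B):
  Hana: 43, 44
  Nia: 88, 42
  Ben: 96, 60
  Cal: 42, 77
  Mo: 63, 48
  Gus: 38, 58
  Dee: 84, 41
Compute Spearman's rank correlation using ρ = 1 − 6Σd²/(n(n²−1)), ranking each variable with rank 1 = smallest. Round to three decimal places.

Ranks of variable 1: 3, 6, 7, 2, 4, 1, 5
Ranks of variable 2: 3, 2, 6, 7, 4, 5, 1
d = r₁ − r₂: 0, 4, 1, -5, 0, -4, 4
d²: 0, 16, 1, 25, 0, 16, 16; Σd² = 74
ρ = 1 − 6·74/(7·48) = 1 − 444/336 = -0.321

-0.321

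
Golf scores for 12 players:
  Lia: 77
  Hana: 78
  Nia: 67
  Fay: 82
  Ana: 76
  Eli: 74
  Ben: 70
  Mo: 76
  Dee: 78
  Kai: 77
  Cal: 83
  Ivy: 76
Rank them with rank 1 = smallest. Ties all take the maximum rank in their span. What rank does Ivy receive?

6

Sorted (ascending): 67, 70, 74, 76, 76, 76, 77, 77, 78, 78, 82, 83
The 3 values of 76 occupy positions 4–6 → each gets rank 6.
The 2 values of 77 occupy positions 7–8 → each gets rank 8.
The 2 values of 78 occupy positions 9–10 → each gets rank 10.
Ivy has value 76 → rank 6.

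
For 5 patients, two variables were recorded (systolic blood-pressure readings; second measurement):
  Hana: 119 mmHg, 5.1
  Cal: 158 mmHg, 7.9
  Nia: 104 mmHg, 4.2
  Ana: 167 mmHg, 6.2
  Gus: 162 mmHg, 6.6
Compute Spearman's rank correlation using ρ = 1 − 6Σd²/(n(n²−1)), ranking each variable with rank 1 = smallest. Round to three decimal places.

0.600

Ranks of variable 1: 2, 3, 1, 5, 4
Ranks of variable 2: 2, 5, 1, 3, 4
d = r₁ − r₂: 0, -2, 0, 2, 0
d²: 0, 4, 0, 4, 0; Σd² = 8
ρ = 1 − 6·8/(5·24) = 1 − 48/120 = 0.600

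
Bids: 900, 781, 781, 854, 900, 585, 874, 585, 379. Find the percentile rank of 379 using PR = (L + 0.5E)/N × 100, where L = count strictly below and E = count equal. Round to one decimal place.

N = 9.
Strictly below 379: 0. Equal to 379: 1.
PR = (0 + 0.5·1)/9 × 100 = 5.6

5.6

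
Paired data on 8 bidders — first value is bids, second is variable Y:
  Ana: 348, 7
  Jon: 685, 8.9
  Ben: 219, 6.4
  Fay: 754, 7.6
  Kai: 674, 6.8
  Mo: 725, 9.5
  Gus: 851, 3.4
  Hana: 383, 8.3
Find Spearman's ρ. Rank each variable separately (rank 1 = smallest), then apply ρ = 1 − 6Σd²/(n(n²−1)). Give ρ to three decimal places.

Ranks of variable 1: 2, 5, 1, 7, 4, 6, 8, 3
Ranks of variable 2: 4, 7, 2, 5, 3, 8, 1, 6
d = r₁ − r₂: -2, -2, -1, 2, 1, -2, 7, -3
d²: 4, 4, 1, 4, 1, 4, 49, 9; Σd² = 76
ρ = 1 − 6·76/(8·63) = 1 − 456/504 = 0.095

0.095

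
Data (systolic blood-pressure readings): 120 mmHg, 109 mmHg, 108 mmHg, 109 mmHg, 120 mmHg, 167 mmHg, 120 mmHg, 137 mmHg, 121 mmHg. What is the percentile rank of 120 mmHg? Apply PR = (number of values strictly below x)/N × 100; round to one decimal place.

33.3

N = 9.
Strictly below 120: 3. Equal to 120: 3.
PR = 3/9 × 100 = 33.3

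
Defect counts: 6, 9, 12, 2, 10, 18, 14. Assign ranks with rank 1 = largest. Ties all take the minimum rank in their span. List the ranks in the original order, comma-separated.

Sorted (descending): 18, 14, 12, 10, 9, 6, 2
No ties — each value takes its position as its rank.

6, 5, 3, 7, 4, 1, 2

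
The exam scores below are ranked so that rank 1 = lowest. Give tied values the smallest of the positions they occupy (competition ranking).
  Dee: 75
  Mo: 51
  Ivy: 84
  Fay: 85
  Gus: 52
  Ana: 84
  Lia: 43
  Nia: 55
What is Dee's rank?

Sorted (ascending): 43, 51, 52, 55, 75, 84, 84, 85
The 2 values of 84 occupy positions 6–7 → each gets rank 6.
Dee has value 75 → rank 5.

5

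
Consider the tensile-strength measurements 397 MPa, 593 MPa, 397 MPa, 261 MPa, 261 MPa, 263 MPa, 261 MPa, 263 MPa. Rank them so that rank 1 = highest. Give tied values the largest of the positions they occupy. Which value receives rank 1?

Sorted (descending): 593, 397, 397, 263, 263, 261, 261, 261
The 2 values of 397 occupy positions 2–3 → each gets rank 3.
The 2 values of 263 occupy positions 4–5 → each gets rank 5.
The 3 values of 261 occupy positions 6–8 → each gets rank 8.
Rank 1 → value 593.

593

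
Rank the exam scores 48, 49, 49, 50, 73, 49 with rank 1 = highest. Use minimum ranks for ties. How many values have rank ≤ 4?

5

Sorted (descending): 73, 50, 49, 49, 49, 48
The 3 values of 49 occupy positions 3–5 → each gets rank 3.
Ranks ≤ 4: {1, 2, 3, 3, 3} → 5 values.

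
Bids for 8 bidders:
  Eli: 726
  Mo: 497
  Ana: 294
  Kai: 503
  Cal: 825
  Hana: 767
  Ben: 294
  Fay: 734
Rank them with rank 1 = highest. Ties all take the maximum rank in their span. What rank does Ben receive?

Sorted (descending): 825, 767, 734, 726, 503, 497, 294, 294
The 2 values of 294 occupy positions 7–8 → each gets rank 8.
Ben has value 294 → rank 8.

8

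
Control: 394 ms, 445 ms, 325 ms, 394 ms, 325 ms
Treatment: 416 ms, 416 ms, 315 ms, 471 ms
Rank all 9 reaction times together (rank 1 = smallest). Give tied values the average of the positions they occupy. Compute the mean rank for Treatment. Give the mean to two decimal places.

5.75

Sorted (ascending): 315, 325, 325, 394, 394, 416, 416, 445, 471
The 2 values of 325 occupy positions 2–3 → average rank (2+3)/2 = 2.5.
The 2 values of 394 occupy positions 4–5 → average rank (4+5)/2 = 4.5.
The 2 values of 416 occupy positions 6–7 → average rank (6+7)/2 = 6.5.
Treatment values → pooled ranks: 416→6.5, 416→6.5, 315→1, 471→9
Mean rank = (6.5 + 6.5 + 1 + 9) / 4 = 5.75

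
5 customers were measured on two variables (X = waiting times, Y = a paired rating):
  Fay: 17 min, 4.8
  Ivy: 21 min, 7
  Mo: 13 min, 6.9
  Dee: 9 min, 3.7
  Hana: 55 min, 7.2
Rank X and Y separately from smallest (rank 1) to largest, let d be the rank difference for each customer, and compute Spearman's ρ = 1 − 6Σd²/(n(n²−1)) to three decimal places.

0.900

Ranks of variable 1: 3, 4, 2, 1, 5
Ranks of variable 2: 2, 4, 3, 1, 5
d = r₁ − r₂: 1, 0, -1, 0, 0
d²: 1, 0, 1, 0, 0; Σd² = 2
ρ = 1 − 6·2/(5·24) = 1 − 12/120 = 0.900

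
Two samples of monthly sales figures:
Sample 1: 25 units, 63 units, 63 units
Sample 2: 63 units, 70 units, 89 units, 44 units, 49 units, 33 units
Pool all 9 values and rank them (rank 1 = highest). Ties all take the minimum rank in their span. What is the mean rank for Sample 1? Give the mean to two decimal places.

5.00

Sorted (descending): 89, 70, 63, 63, 63, 49, 44, 33, 25
The 3 values of 63 occupy positions 3–5 → each gets rank 3.
Sample 1 values → pooled ranks: 25→9, 63→3, 63→3
Mean rank = (9 + 3 + 3) / 3 = 5.00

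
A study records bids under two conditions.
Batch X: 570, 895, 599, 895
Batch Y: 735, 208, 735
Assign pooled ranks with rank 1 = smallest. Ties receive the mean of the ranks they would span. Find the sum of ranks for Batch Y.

10

Sorted (ascending): 208, 570, 599, 735, 735, 895, 895
The 2 values of 735 occupy positions 4–5 → average rank (4+5)/2 = 4.5.
The 2 values of 895 occupy positions 6–7 → average rank (6+7)/2 = 6.5.
Batch Y values → pooled ranks: 735→4.5, 208→1, 735→4.5
Rank sum = 4.5 + 1 + 4.5 = 10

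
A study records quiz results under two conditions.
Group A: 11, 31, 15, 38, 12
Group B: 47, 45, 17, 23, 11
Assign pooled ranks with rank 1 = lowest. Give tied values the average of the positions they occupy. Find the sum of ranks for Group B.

Sorted (ascending): 11, 11, 12, 15, 17, 23, 31, 38, 45, 47
The 2 values of 11 occupy positions 1–2 → average rank (1+2)/2 = 1.5.
Group B values → pooled ranks: 47→10, 45→9, 17→5, 23→6, 11→1.5
Rank sum = 10 + 9 + 5 + 6 + 1.5 = 31.5

31.5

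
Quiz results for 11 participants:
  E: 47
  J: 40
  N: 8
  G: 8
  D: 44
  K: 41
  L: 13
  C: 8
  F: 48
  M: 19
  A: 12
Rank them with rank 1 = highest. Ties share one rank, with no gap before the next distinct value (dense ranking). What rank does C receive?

Sorted (descending): 48, 47, 44, 41, 40, 19, 13, 12, 8, 8, 8
The 3 values of 8 share dense rank 9.
Remaining distinct values take the next consecutive integers.
C has value 8 → rank 9.

9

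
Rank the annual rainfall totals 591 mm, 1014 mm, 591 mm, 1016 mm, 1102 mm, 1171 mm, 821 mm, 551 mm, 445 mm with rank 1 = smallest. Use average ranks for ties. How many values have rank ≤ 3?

2

Sorted (ascending): 445, 551, 591, 591, 821, 1014, 1016, 1102, 1171
The 2 values of 591 occupy positions 3–4 → average rank (3+4)/2 = 3.5.
Ranks ≤ 3: {1, 2} → 2 values.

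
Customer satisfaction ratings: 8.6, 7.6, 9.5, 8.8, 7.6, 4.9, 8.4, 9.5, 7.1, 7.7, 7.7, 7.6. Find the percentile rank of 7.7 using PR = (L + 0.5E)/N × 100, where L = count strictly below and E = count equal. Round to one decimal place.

N = 12.
Strictly below 7.7: 5. Equal to 7.7: 2.
PR = (5 + 0.5·2)/12 × 100 = 50.0

50.0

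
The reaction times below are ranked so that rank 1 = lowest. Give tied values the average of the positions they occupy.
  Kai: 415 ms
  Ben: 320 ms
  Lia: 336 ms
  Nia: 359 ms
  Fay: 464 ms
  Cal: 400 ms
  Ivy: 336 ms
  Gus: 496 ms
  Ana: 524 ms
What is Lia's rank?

2.5

Sorted (ascending): 320, 336, 336, 359, 400, 415, 464, 496, 524
The 2 values of 336 occupy positions 2–3 → average rank (2+3)/2 = 2.5.
Lia has value 336 ms → rank 2.5.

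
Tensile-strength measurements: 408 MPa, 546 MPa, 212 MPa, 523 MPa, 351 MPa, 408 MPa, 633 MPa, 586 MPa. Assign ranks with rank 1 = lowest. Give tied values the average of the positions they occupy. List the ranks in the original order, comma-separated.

Sorted (ascending): 212, 351, 408, 408, 523, 546, 586, 633
The 2 values of 408 occupy positions 3–4 → average rank (3+4)/2 = 3.5.

3.5, 6, 1, 5, 2, 3.5, 8, 7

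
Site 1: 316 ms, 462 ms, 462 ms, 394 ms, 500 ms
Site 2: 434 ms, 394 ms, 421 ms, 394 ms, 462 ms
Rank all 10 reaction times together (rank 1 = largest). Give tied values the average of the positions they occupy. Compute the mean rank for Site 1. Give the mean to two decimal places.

5.00

Sorted (descending): 500, 462, 462, 462, 434, 421, 394, 394, 394, 316
The 3 values of 462 occupy positions 2–4 → average rank 3.
The 3 values of 394 occupy positions 7–9 → average rank 8.
Site 1 values → pooled ranks: 316→10, 462→3, 462→3, 394→8, 500→1
Mean rank = (10 + 3 + 3 + 8 + 1) / 5 = 5.00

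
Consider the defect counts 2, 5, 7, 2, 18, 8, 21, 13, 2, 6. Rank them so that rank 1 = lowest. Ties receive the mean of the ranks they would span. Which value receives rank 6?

7

Sorted (ascending): 2, 2, 2, 5, 6, 7, 8, 13, 18, 21
The 3 values of 2 occupy positions 1–3 → average rank 2.
Rank 6 → value 7.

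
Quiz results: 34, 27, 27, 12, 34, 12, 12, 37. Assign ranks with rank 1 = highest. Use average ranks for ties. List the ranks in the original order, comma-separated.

2.5, 4.5, 4.5, 7, 2.5, 7, 7, 1

Sorted (descending): 37, 34, 34, 27, 27, 12, 12, 12
The 2 values of 34 occupy positions 2–3 → average rank (2+3)/2 = 2.5.
The 2 values of 27 occupy positions 4–5 → average rank (4+5)/2 = 4.5.
The 3 values of 12 occupy positions 6–8 → average rank 7.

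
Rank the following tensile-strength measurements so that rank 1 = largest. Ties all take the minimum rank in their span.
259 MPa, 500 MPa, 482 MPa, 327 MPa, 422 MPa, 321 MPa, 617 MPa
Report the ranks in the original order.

7, 2, 3, 5, 4, 6, 1

Sorted (descending): 617, 500, 482, 422, 327, 321, 259
No ties — each value takes its position as its rank.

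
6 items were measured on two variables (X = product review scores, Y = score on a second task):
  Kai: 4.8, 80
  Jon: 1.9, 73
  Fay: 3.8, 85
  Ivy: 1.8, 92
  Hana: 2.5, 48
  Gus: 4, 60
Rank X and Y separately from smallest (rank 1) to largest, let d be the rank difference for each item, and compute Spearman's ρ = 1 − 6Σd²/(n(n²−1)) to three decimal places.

Ranks of variable 1: 6, 2, 4, 1, 3, 5
Ranks of variable 2: 4, 3, 5, 6, 1, 2
d = r₁ − r₂: 2, -1, -1, -5, 2, 3
d²: 4, 1, 1, 25, 4, 9; Σd² = 44
ρ = 1 − 6·44/(6·35) = 1 − 264/210 = -0.257

-0.257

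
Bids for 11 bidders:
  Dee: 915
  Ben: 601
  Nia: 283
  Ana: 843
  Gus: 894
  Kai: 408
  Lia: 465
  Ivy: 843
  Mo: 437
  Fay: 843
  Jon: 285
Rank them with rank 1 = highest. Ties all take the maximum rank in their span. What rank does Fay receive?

5

Sorted (descending): 915, 894, 843, 843, 843, 601, 465, 437, 408, 285, 283
The 3 values of 843 occupy positions 3–5 → each gets rank 5.
Fay has value 843 → rank 5.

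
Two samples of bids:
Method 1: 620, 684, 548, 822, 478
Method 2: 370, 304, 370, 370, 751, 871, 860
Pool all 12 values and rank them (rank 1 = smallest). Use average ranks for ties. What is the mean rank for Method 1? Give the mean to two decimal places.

Sorted (ascending): 304, 370, 370, 370, 478, 548, 620, 684, 751, 822, 860, 871
The 3 values of 370 occupy positions 2–4 → average rank 3.
Method 1 values → pooled ranks: 620→7, 684→8, 548→6, 822→10, 478→5
Mean rank = (7 + 8 + 6 + 10 + 5) / 5 = 7.20

7.20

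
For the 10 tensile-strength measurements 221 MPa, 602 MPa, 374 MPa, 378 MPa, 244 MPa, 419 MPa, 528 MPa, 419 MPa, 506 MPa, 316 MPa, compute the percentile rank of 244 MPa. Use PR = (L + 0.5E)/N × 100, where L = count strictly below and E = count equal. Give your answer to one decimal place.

15.0

N = 10.
Strictly below 244: 1. Equal to 244: 1.
PR = (1 + 0.5·1)/10 × 100 = 15.0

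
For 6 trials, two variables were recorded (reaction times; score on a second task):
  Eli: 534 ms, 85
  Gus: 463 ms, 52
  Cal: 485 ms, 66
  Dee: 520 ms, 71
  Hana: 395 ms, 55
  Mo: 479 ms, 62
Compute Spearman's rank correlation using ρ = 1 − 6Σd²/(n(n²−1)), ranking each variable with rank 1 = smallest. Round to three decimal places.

Ranks of variable 1: 6, 2, 4, 5, 1, 3
Ranks of variable 2: 6, 1, 4, 5, 2, 3
d = r₁ − r₂: 0, 1, 0, 0, -1, 0
d²: 0, 1, 0, 0, 1, 0; Σd² = 2
ρ = 1 − 6·2/(6·35) = 1 − 12/210 = 0.943

0.943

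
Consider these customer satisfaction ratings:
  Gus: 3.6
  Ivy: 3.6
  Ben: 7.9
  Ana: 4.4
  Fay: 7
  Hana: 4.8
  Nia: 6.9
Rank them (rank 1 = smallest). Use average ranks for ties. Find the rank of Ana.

3

Sorted (ascending): 3.6, 3.6, 4.4, 4.8, 6.9, 7, 7.9
The 2 values of 3.6 occupy positions 1–2 → average rank (1+2)/2 = 1.5.
Ana has value 4.4 → rank 3.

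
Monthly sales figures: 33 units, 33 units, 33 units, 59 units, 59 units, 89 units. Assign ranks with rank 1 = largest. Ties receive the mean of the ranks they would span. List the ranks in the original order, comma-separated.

5, 5, 5, 2.5, 2.5, 1

Sorted (descending): 89, 59, 59, 33, 33, 33
The 2 values of 59 occupy positions 2–3 → average rank (2+3)/2 = 2.5.
The 3 values of 33 occupy positions 4–6 → average rank 5.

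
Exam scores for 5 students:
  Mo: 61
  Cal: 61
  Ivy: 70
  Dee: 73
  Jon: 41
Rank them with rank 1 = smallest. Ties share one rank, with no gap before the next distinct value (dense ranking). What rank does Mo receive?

2

Sorted (ascending): 41, 61, 61, 70, 73
The 2 values of 61 share dense rank 2.
Remaining distinct values take the next consecutive integers.
Mo has value 61 → rank 2.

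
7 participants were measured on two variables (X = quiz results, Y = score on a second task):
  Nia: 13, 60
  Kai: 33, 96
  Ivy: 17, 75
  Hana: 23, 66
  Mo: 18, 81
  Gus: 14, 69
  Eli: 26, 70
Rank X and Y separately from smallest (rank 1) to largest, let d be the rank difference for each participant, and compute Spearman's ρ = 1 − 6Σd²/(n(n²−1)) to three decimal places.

Ranks of variable 1: 1, 7, 3, 5, 4, 2, 6
Ranks of variable 2: 1, 7, 5, 2, 6, 3, 4
d = r₁ − r₂: 0, 0, -2, 3, -2, -1, 2
d²: 0, 0, 4, 9, 4, 1, 4; Σd² = 22
ρ = 1 − 6·22/(7·48) = 1 − 132/336 = 0.607

0.607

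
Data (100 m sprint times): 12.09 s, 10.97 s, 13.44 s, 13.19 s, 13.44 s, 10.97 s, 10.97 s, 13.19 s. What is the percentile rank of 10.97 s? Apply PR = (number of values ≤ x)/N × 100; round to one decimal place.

N = 8.
Strictly below 10.97: 0. Equal to 10.97: 3.
PR = 3/8 × 100 = 37.5

37.5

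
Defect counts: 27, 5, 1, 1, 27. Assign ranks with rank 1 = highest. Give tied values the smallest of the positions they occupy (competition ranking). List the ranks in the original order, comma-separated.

1, 3, 4, 4, 1

Sorted (descending): 27, 27, 5, 1, 1
The 2 values of 27 occupy positions 1–2 → each gets rank 1.
The 2 values of 1 occupy positions 4–5 → each gets rank 4.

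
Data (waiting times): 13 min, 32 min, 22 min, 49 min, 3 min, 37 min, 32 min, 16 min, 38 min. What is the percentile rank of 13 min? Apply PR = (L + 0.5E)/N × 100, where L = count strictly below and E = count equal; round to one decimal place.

N = 9.
Strictly below 13: 1. Equal to 13: 1.
PR = (1 + 0.5·1)/9 × 100 = 16.7

16.7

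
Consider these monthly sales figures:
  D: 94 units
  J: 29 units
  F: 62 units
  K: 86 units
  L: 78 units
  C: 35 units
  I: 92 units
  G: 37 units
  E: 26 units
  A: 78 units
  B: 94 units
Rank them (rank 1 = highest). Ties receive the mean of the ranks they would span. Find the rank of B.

Sorted (descending): 94, 94, 92, 86, 78, 78, 62, 37, 35, 29, 26
The 2 values of 94 occupy positions 1–2 → average rank (1+2)/2 = 1.5.
The 2 values of 78 occupy positions 5–6 → average rank (5+6)/2 = 5.5.
B has value 94 units → rank 1.5.

1.5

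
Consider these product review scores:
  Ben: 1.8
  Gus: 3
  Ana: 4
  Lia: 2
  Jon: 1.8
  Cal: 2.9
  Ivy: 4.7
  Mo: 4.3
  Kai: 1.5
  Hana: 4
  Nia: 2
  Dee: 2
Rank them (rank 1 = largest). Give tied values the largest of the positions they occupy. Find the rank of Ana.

Sorted (descending): 4.7, 4.3, 4, 4, 3, 2.9, 2, 2, 2, 1.8, 1.8, 1.5
The 2 values of 4 occupy positions 3–4 → each gets rank 4.
The 3 values of 2 occupy positions 7–9 → each gets rank 9.
The 2 values of 1.8 occupy positions 10–11 → each gets rank 11.
Ana has value 4 → rank 4.

4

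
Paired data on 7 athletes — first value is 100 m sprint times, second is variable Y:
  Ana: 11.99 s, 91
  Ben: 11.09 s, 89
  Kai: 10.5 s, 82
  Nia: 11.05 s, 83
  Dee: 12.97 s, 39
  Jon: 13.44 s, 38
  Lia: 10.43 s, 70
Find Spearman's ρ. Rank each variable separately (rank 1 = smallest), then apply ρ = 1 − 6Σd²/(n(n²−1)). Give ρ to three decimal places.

-0.286

Ranks of variable 1: 5, 4, 2, 3, 6, 7, 1
Ranks of variable 2: 7, 6, 4, 5, 2, 1, 3
d = r₁ − r₂: -2, -2, -2, -2, 4, 6, -2
d²: 4, 4, 4, 4, 16, 36, 4; Σd² = 72
ρ = 1 − 6·72/(7·48) = 1 − 432/336 = -0.286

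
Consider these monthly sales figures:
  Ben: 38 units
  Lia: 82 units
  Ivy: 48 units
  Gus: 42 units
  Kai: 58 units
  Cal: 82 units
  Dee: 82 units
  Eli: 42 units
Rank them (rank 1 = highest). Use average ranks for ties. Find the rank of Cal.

2

Sorted (descending): 82, 82, 82, 58, 48, 42, 42, 38
The 3 values of 82 occupy positions 1–3 → average rank 2.
The 2 values of 42 occupy positions 6–7 → average rank (6+7)/2 = 6.5.
Cal has value 82 units → rank 2.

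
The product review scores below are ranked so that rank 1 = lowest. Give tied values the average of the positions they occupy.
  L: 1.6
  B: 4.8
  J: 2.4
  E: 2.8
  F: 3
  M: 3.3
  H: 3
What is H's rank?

4.5

Sorted (ascending): 1.6, 2.4, 2.8, 3, 3, 3.3, 4.8
The 2 values of 3 occupy positions 4–5 → average rank (4+5)/2 = 4.5.
H has value 3 → rank 4.5.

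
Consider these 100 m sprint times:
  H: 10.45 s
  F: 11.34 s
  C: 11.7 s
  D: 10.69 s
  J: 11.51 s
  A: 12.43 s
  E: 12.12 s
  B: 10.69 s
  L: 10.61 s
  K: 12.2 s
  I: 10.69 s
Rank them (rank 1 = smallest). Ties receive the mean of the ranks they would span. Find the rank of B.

4

Sorted (ascending): 10.45, 10.61, 10.69, 10.69, 10.69, 11.34, 11.51, 11.7, 12.12, 12.2, 12.43
The 3 values of 10.69 occupy positions 3–5 → average rank 4.
B has value 10.69 s → rank 4.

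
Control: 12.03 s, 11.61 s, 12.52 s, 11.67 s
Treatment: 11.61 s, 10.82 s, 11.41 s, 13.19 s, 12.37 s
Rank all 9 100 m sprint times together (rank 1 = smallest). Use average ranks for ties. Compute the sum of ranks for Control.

Sorted (ascending): 10.82, 11.41, 11.61, 11.61, 11.67, 12.03, 12.37, 12.52, 13.19
The 2 values of 11.61 occupy positions 3–4 → average rank (3+4)/2 = 3.5.
Control values → pooled ranks: 12.03→6, 11.61→3.5, 12.52→8, 11.67→5
Rank sum = 6 + 3.5 + 8 + 5 = 22.5

22.5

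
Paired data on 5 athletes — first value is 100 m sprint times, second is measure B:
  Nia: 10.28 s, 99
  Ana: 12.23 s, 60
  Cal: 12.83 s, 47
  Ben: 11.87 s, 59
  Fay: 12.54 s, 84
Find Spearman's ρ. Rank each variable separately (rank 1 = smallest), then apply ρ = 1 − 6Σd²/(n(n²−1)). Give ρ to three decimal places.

Ranks of variable 1: 1, 3, 5, 2, 4
Ranks of variable 2: 5, 3, 1, 2, 4
d = r₁ − r₂: -4, 0, 4, 0, 0
d²: 16, 0, 16, 0, 0; Σd² = 32
ρ = 1 − 6·32/(5·24) = 1 − 192/120 = -0.600

-0.600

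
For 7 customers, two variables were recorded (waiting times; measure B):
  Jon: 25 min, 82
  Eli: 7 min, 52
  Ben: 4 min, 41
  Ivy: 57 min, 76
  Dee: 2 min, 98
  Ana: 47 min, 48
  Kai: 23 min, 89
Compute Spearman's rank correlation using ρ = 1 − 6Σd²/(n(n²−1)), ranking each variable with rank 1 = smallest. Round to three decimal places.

-0.179

Ranks of variable 1: 5, 3, 2, 7, 1, 6, 4
Ranks of variable 2: 5, 3, 1, 4, 7, 2, 6
d = r₁ − r₂: 0, 0, 1, 3, -6, 4, -2
d²: 0, 0, 1, 9, 36, 16, 4; Σd² = 66
ρ = 1 − 6·66/(7·48) = 1 − 396/336 = -0.179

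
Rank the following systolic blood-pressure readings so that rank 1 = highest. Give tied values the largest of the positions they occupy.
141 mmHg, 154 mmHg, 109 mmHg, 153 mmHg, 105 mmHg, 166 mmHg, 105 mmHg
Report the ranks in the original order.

4, 2, 5, 3, 7, 1, 7

Sorted (descending): 166, 154, 153, 141, 109, 105, 105
The 2 values of 105 occupy positions 6–7 → each gets rank 7.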